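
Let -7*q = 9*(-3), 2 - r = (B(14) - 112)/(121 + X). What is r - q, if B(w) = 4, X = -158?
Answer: -1237/259 ≈ -4.7761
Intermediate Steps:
r = -34/37 (r = 2 - (4 - 112)/(121 - 158) = 2 - (-108)/(-37) = 2 - (-108)*(-1)/37 = 2 - 1*108/37 = 2 - 108/37 = -34/37 ≈ -0.91892)
q = 27/7 (q = -9*(-3)/7 = -⅐*(-27) = 27/7 ≈ 3.8571)
r - q = -34/37 - 1*27/7 = -34/37 - 27/7 = -1237/259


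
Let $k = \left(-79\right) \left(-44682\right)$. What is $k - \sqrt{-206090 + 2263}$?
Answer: $3529878 - i \sqrt{203827} \approx 3.5299 \cdot 10^{6} - 451.47 i$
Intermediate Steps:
$k = 3529878$
$k - \sqrt{-206090 + 2263} = 3529878 - \sqrt{-206090 + 2263} = 3529878 - \sqrt{-203827} = 3529878 - i \sqrt{203827}$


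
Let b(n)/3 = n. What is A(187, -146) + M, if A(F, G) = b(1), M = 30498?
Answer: 30501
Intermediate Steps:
b(n) = 3*n
A(F, G) = 3 (A(F, G) = 3*1 = 3)
A(187, -146) + M = 3 + 30498 = 30501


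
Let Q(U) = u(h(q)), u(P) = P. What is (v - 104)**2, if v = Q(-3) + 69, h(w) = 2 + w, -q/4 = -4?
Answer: 289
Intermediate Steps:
q = 16 (q = -4*(-4) = 16)
Q(U) = 18 (Q(U) = 2 + 16 = 18)
v = 87 (v = 18 + 69 = 87)
(v - 104)**2 = (87 - 104)**2 = (-17)**2 = 289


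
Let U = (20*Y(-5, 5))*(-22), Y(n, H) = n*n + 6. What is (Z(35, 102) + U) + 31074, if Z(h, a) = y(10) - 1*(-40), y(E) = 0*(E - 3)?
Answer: 17474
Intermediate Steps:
y(E) = 0 (y(E) = 0*(-3 + E) = 0)
Y(n, H) = 6 + n² (Y(n, H) = n² + 6 = 6 + n²)
U = -13640 (U = (20*(6 + (-5)²))*(-22) = (20*(6 + 25))*(-22) = (20*31)*(-22) = 620*(-22) = -13640)
Z(h, a) = 40 (Z(h, a) = 0 - 1*(-40) = 0 + 40 = 40)
(Z(35, 102) + U) + 31074 = (40 - 13640) + 31074 = -13600 + 31074 = 17474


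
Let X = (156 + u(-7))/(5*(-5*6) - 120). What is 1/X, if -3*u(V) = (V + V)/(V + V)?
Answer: -810/467 ≈ -1.7345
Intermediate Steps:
u(V) = -⅓ (u(V) = -(V + V)/(3*(V + V)) = -2*V/(3*(2*V)) = -2*V*1/(2*V)/3 = -⅓*1 = -⅓)
X = -467/810 (X = (156 - ⅓)/(5*(-5*6) - 120) = 467/(3*(5*(-30) - 120)) = 467/(3*(-150 - 120)) = (467/3)/(-270) = (467/3)*(-1/270) = -467/810 ≈ -0.57654)
1/X = 1/(-467/810) = -810/467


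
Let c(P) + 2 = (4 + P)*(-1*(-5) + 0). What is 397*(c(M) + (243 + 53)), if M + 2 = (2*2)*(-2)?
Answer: 104808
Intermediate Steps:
M = -10 (M = -2 + (2*2)*(-2) = -2 + 4*(-2) = -2 - 8 = -10)
c(P) = 18 + 5*P (c(P) = -2 + (4 + P)*(-1*(-5) + 0) = -2 + (4 + P)*(5 + 0) = -2 + (4 + P)*5 = -2 + (20 + 5*P) = 18 + 5*P)
397*(c(M) + (243 + 53)) = 397*((18 + 5*(-10)) + (243 + 53)) = 397*((18 - 50) + 296) = 397*(-32 + 296) = 397*264 = 104808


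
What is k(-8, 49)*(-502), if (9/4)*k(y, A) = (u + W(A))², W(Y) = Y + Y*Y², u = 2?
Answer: -27817406320000/9 ≈ -3.0908e+12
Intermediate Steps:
W(Y) = Y + Y³
k(y, A) = 4*(2 + A + A³)²/9 (k(y, A) = 4*(2 + (A + A³))²/9 = 4*(2 + A + A³)²/9)
k(-8, 49)*(-502) = (4*(2 + 49 + 49³)²/9)*(-502) = (4*(2 + 49 + 117649)²/9)*(-502) = ((4/9)*117700²)*(-502) = ((4/9)*13853290000)*(-502) = (55413160000/9)*(-502) = -27817406320000/9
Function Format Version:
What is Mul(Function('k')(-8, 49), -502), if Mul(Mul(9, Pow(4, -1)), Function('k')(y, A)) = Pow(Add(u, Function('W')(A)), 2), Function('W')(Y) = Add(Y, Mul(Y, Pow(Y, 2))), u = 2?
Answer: Rational(-27817406320000, 9) ≈ -3.0908e+12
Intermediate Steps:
Function('W')(Y) = Add(Y, Pow(Y, 3))
Function('k')(y, A) = Mul(Rational(4, 9), Pow(Add(2, A, Pow(A, 3)), 2)) (Function('k')(y, A) = Mul(Rational(4, 9), Pow(Add(2, Add(A, Pow(A, 3))), 2)) = Mul(Rational(4, 9), Pow(Add(2, A, Pow(A, 3)), 2)))
Mul(Function('k')(-8, 49), -502) = Mul(Mul(Rational(4, 9), Pow(Add(2, 49, Pow(49, 3)), 2)), -502) = Mul(Mul(Rational(4, 9), Pow(Add(2, 49, 117649), 2)), -502) = Mul(Mul(Rational(4, 9), Pow(117700, 2)), -502) = Mul(Mul(Rational(4, 9), 13853290000), -502) = Mul(Rational(55413160000, 9), -502) = Rational(-27817406320000, 9)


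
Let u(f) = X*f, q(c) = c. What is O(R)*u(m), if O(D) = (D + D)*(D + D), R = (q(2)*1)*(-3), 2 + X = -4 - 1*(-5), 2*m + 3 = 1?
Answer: 144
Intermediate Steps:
m = -1 (m = -3/2 + (½)*1 = -3/2 + ½ = -1)
X = -1 (X = -2 + (-4 - 1*(-5)) = -2 + (-4 + 5) = -2 + 1 = -1)
u(f) = -f
R = -6 (R = (2*1)*(-3) = 2*(-3) = -6)
O(D) = 4*D² (O(D) = (2*D)*(2*D) = 4*D²)
O(R)*u(m) = (4*(-6)²)*(-1*(-1)) = (4*36)*1 = 144*1 = 144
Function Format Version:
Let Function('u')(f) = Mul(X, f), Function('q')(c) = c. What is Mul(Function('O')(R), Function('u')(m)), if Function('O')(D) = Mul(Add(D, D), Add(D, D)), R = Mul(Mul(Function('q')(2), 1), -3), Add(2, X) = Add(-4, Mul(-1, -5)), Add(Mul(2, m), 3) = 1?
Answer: 144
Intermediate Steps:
m = -1 (m = Add(Rational(-3, 2), Mul(Rational(1, 2), 1)) = Add(Rational(-3, 2), Rational(1, 2)) = -1)
X = -1 (X = Add(-2, Add(-4, Mul(-1, -5))) = Add(-2, Add(-4, 5)) = Add(-2, 1) = -1)
Function('u')(f) = Mul(-1, f)
R = -6 (R = Mul(Mul(2, 1), -3) = Mul(2, -3) = -6)
Function('O')(D) = Mul(4, Pow(D, 2)) (Function('O')(D) = Mul(Mul(2, D), Mul(2, D)) = Mul(4, Pow(D, 2)))
Mul(Function('O')(R), Function('u')(m)) = Mul(Mul(4, Pow(-6, 2)), Mul(-1, -1)) = Mul(Mul(4, 36), 1) = Mul(144, 1) = 144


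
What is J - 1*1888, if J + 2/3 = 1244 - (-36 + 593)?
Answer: -3605/3 ≈ -1201.7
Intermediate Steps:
J = 2059/3 (J = -2/3 + (1244 - (-36 + 593)) = -2/3 + (1244 - 1*557) = -2/3 + (1244 - 557) = -2/3 + 687 = 2059/3 ≈ 686.33)
J - 1*1888 = 2059/3 - 1*1888 = 2059/3 - 1888 = -3605/3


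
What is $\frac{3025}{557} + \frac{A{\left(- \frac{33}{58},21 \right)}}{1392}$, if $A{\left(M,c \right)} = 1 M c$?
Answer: $\frac{81280133}{14989984} \approx 5.4223$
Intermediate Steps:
$A{\left(M,c \right)} = M c$
$\frac{3025}{557} + \frac{A{\left(- \frac{33}{58},21 \right)}}{1392} = \frac{3025}{557} + \frac{- \frac{33}{58} \cdot 21}{1392} = 3025 \cdot \frac{1}{557} + \left(-33\right) \frac{1}{58} \cdot 21 \cdot \frac{1}{1392} = \frac{3025}{557} + \left(- \frac{33}{58}\right) 21 \cdot \frac{1}{1392} = \frac{3025}{557} - \frac{231}{26912} = \frac{81280133}{14989984}$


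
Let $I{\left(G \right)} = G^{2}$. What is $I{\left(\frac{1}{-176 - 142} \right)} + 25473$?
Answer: $\frac{2575931653}{101124} \approx 25473.0$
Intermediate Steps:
$I{\left(\frac{1}{-176 - 142} \right)} + 25473 = \left(\frac{1}{-176 - 142}\right)^{2} + 25473 = \left(\frac{1}{-318}\right)^{2} + 25473 = \left(- \frac{1}{318}\right)^{2} + 25473 = \frac{1}{101124} + 25473 = \frac{2575931653}{101124}$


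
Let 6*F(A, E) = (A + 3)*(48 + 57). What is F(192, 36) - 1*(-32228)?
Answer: 71281/2 ≈ 35641.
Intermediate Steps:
F(A, E) = 105/2 + 35*A/2 (F(A, E) = ((A + 3)*(48 + 57))/6 = ((3 + A)*105)/6 = (315 + 105*A)/6 = 105/2 + 35*A/2)
F(192, 36) - 1*(-32228) = (105/2 + (35/2)*192) - 1*(-32228) = (105/2 + 3360) + 32228 = 6825/2 + 32228 = 71281/2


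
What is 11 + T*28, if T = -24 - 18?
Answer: -1165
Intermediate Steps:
T = -42
11 + T*28 = 11 - 42*28 = 11 - 1176 = -1165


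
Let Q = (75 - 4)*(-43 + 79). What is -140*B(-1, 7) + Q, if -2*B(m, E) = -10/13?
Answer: 32528/13 ≈ 2502.2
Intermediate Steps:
B(m, E) = 5/13 (B(m, E) = -(-5)/13 = -½*(-10/13) = 5/13)
Q = 2556 (Q = 71*36 = 2556)
-140*B(-1, 7) + Q = -140*5/13 + 2556 = -700/13 + 2556 = 32528/13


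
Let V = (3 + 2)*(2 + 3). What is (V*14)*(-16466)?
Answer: -5763100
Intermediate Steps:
V = 25 (V = 5*5 = 25)
(V*14)*(-16466) = (25*14)*(-16466) = 350*(-16466) = -5763100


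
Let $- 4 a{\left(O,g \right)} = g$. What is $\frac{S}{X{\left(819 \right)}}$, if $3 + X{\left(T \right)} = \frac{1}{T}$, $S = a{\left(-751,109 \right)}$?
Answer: $\frac{89271}{9824} \approx 9.087$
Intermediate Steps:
$a{\left(O,g \right)} = - \frac{g}{4}$
$S = - \frac{109}{4}$ ($S = \left(- \frac{1}{4}\right) 109 = - \frac{109}{4} \approx -27.25$)
$X{\left(T \right)} = -3 + \frac{1}{T}$
$\frac{S}{X{\left(819 \right)}} = - \frac{109}{4 \left(-3 + \frac{1}{819}\right)} = - \frac{109}{4 \left(- \frac{2456}{819}\right)} = \left(- \frac{109}{4}\right) \left(- \frac{819}{2456}\right) = \frac{89271}{9824}$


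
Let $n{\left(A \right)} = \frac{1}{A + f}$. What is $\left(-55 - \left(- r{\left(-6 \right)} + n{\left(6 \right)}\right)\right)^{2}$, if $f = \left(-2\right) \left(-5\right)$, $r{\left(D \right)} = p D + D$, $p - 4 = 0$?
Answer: $\frac{1852321}{256} \approx 7235.6$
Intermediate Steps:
$p = 4$ ($p = 4 + 0 = 4$)
$r{\left(D \right)} = 5 D$ ($r{\left(D \right)} = 4 D + D = 5 D$)
$f = 10$
$n{\left(A \right)} = \frac{1}{10 + A}$ ($n{\left(A \right)} = \frac{1}{A + 10} = \frac{1}{10 + A}$)
$\left(-55 - \left(- r{\left(-6 \right)} + n{\left(6 \right)}\right)\right)^{2} = \left(-55 - \left(30 + \frac{1}{10 + 6}\right)\right)^{2} = \left(-55 - \frac{481}{16}\right)^{2} = \left(- \frac{1361}{16}\right)^{2} = \frac{1852321}{256}$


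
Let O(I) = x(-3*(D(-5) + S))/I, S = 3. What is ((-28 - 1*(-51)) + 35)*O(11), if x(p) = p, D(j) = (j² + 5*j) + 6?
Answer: -1566/11 ≈ -142.36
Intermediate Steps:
D(j) = 6 + j² + 5*j
O(I) = -27/I (O(I) = (-3*((6 + (-5)² + 5*(-5)) + 3))/I = (-3*((6 + 25 - 25) + 3))/I = (-3*(6 + 3))/I = (-3*9)/I = -27/I)
((-28 - 1*(-51)) + 35)*O(11) = ((-28 - 1*(-51)) + 35)*(-27/11) = ((-28 + 51) + 35)*(-27*1/11) = (23 + 35)*(-27/11) = 58*(-27/11) = -1566/11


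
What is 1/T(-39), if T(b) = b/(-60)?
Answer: 20/13 ≈ 1.5385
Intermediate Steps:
T(b) = -b/60 (T(b) = b*(-1/60) = -b/60)
1/T(-39) = 1/(-1/60*(-39)) = 1/(13/20) = 20/13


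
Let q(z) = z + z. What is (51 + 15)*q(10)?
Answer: 1320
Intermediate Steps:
q(z) = 2*z
(51 + 15)*q(10) = (51 + 15)*(2*10) = 66*20 = 1320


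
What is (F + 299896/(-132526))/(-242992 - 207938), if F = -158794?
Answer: 1052231677/2987997459 ≈ 0.35215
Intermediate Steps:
(F + 299896/(-132526))/(-242992 - 207938) = (-158794 + 299896/(-132526))/(-242992 - 207938) = (-158794 + 299896*(-1/132526))/(-450930) = (-158794 - 149948/66263)*(-1/450930) = -10522316770/66263*(-1/450930) = 1052231677/2987997459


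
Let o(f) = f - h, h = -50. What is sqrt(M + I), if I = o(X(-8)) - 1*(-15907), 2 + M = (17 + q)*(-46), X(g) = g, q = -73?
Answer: sqrt(18523) ≈ 136.10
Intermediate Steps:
o(f) = 50 + f (o(f) = f - 1*(-50) = f + 50 = 50 + f)
M = 2574 (M = -2 + (17 - 73)*(-46) = -2 - 56*(-46) = -2 + 2576 = 2574)
I = 15949 (I = (50 - 8) - 1*(-15907) = 42 + 15907 = 15949)
sqrt(M + I) = sqrt(2574 + 15949) = sqrt(18523)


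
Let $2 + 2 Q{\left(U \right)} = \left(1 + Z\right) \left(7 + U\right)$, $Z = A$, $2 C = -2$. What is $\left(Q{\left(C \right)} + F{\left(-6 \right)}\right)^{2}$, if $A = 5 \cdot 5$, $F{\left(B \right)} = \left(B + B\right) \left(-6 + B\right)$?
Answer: $48841$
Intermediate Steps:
$C = -1$ ($C = \frac{1}{2} \left(-2\right) = -1$)
$F{\left(B \right)} = 2 B \left(-6 + B\right)$
$A = 25$
$Z = 25$
$Q{\left(U \right)} = 90 + 13 U$ ($Q{\left(U \right)} = -1 + \frac{\left(1 + 25\right) \left(7 + U\right)}{2} = -1 + \frac{26 \left(7 + U\right)}{2} = -1 + \frac{182 + 26 U}{2} = -1 + \left(91 + 13 U\right) = 90 + 13 U$)
$\left(Q{\left(C \right)} + F{\left(-6 \right)}\right)^{2} = \left(\left(90 + 13 \left(-1\right)\right) + 2 \left(-6\right) \left(-6 - 6\right)\right)^{2} = \left(\left(90 - 13\right) + 2 \left(-6\right) \left(-12\right)\right)^{2} = \left(77 + 144\right)^{2} = 221^{2} = 48841$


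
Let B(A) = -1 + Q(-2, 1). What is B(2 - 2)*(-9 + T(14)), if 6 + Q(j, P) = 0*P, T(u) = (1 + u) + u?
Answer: -140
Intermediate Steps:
T(u) = 1 + 2*u
Q(j, P) = -6 (Q(j, P) = -6 + 0*P = -6 + 0 = -6)
B(A) = -7 (B(A) = -1 - 6 = -7)
B(2 - 2)*(-9 + T(14)) = -7*(-9 + (1 + 2*14)) = -7*(-9 + (1 + 28)) = -7*(-9 + 29) = -7*20 = -140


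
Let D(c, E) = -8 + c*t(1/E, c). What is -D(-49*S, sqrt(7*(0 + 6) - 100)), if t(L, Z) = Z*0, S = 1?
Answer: 8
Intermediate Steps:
t(L, Z) = 0
D(c, E) = -8 (D(c, E) = -8 + c*0 = -8 + 0 = -8)
-D(-49*S, sqrt(7*(0 + 6) - 100)) = -1*(-8) = 8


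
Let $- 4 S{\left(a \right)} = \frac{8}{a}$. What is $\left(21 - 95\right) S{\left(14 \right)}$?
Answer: $\frac{74}{7} \approx 10.571$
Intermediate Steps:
$S{\left(a \right)} = - \frac{2}{a}$ ($S{\left(a \right)} = - \frac{8 \frac{1}{a}}{4} = - \frac{2}{a}$)
$\left(21 - 95\right) S{\left(14 \right)} = \left(21 - 95\right) \left(- \frac{2}{14}\right) = - 74 \left(\left(-2\right) \frac{1}{14}\right) = \left(-74\right) \left(- \frac{1}{7}\right) = \frac{74}{7}$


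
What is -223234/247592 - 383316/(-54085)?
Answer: 41416182091/6695506660 ≈ 6.1857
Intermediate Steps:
-223234/247592 - 383316/(-54085) = -223234*1/247592 - 383316*(-1/54085) = -111617/123796 + 383316/54085 = 41416182091/6695506660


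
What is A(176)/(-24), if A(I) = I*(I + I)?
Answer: -7744/3 ≈ -2581.3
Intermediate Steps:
A(I) = 2*I**2 (A(I) = I*(2*I) = 2*I**2)
A(176)/(-24) = (2*176**2)/(-24) = (2*30976)*(-1/24) = 61952*(-1/24) = -7744/3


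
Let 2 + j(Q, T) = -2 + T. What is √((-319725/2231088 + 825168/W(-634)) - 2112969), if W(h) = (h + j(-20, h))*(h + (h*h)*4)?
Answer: I*√279094842276951927578469135/11492892060 ≈ 1453.6*I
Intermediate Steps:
j(Q, T) = -4 + T (j(Q, T) = -2 + (-2 + T) = -4 + T)
W(h) = (-4 + 2*h)*(h + 4*h²) (W(h) = (h + (-4 + h))*(h + (h*h)*4) = (-4 + 2*h)*(h + h²*4) = (-4 + 2*h)*(h + 4*h²))
√((-319725/2231088 + 825168/W(-634)) - 2112969) = √((-319725/2231088 + 825168/((2*(-634)*(-2 - 7*(-634) + 4*(-634)²)))) - 2112969) = √((-319725*1/2231088 + 825168/((2*(-634)*(-2 + 4438 + 4*401956)))) - 2112969) = √((-106575/743696 + 825168/((2*(-634)*(-2 + 4438 + 1607824)))) - 2112969) = √((-106575/743696 + 825168/((2*(-634)*1612260))) - 2112969) = √((-106575/743696 + 825168/(-2044345680)) - 2112969) = √((-106575/743696 + 825168*(-1/2044345680)) - 2112969) = √((-106575/743696 - 17191/42590535) - 2112969) = √(-85884361237/597630387120 - 2112969) = √(-1262774567326920517/597630387120) = I*√279094842276951927578469135/11492892060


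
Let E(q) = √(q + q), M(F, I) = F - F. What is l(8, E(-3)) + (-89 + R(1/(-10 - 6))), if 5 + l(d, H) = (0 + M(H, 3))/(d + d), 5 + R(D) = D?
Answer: -1585/16 ≈ -99.063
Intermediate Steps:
M(F, I) = 0
R(D) = -5 + D
E(q) = √2*√q (E(q) = √(2*q) = √2*√q)
l(d, H) = -5 (l(d, H) = -5 + (0 + 0)/(d + d) = -5 + 0/((2*d)) = -5 + 0*(1/(2*d)) = -5 + 0 = -5)
l(8, E(-3)) + (-89 + R(1/(-10 - 6))) = -5 + (-89 + (-5 + 1/(-10 - 6))) = -5 + (-89 + (-5 + 1/(-16))) = -5 + (-89 + (-5 - 1/16)) = -5 + (-89 - 81/16) = -5 - 1505/16 = -1585/16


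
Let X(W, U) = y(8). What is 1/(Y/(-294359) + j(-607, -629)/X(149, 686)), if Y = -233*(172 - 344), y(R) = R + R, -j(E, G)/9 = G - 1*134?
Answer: 4709744/2020722037 ≈ 0.0023307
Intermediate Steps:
j(E, G) = 1206 - 9*G (j(E, G) = -9*(G - 1*134) = -9*(G - 134) = -9*(-134 + G) = 1206 - 9*G)
y(R) = 2*R
X(W, U) = 16 (X(W, U) = 2*8 = 16)
Y = 40076 (Y = -233*(-172) = 40076)
1/(Y/(-294359) + j(-607, -629)/X(149, 686)) = 1/(40076/(-294359) + (1206 - 9*(-629))/16) = 1/(40076*(-1/294359) + (1206 + 5661)*(1/16)) = 1/(-40076/294359 + 6867*(1/16)) = 1/(-40076/294359 + 6867/16) = 1/(2020722037/4709744) = 4709744/2020722037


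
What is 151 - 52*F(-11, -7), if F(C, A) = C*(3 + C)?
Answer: -4425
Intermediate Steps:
151 - 52*F(-11, -7) = 151 - (-572)*(3 - 11) = 151 - (-572)*(-8) = 151 - 52*88 = 151 - 4576 = -4425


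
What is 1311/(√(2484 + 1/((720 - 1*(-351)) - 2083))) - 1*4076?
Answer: -4076 + 2622*√635993171/2513807 ≈ -4049.7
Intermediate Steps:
1311/(√(2484 + 1/((720 - 1*(-351)) - 2083))) - 1*4076 = 1311/(√(2484 + 1/((720 + 351) - 2083))) - 4076 = 1311/(√(2484 + 1/(1071 - 2083))) - 4076 = 1311/(√(2484 + 1/(-1012))) - 4076 = 1311/(√(2484 - 1/1012)) - 4076 = 1311/(√(2513807/1012)) - 4076 = 1311/((√635993171/506)) - 4076 = 1311*(2*√635993171/2513807) - 4076 = 2622*√635993171/2513807 - 4076 = -4076 + 2622*√635993171/2513807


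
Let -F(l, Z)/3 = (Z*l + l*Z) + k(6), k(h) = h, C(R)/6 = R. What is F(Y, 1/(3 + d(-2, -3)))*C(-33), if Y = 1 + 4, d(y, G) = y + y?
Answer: -2376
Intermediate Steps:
C(R) = 6*R
d(y, G) = 2*y
Y = 5
F(l, Z) = -18 - 6*Z*l (F(l, Z) = -3*((Z*l + l*Z) + 6) = -3*((Z*l + Z*l) + 6) = -3*(2*Z*l + 6) = -3*(6 + 2*Z*l) = -18 - 6*Z*l)
F(Y, 1/(3 + d(-2, -3)))*C(-33) = (-18 - 6*5/(3 + 2*(-2)))*(6*(-33)) = (-18 - 6*5/(3 - 4))*(-198) = (-18 - 6*5/(-1))*(-198) = (-18 - 6*(-1)*5)*(-198) = (-18 + 30)*(-198) = 12*(-198) = -2376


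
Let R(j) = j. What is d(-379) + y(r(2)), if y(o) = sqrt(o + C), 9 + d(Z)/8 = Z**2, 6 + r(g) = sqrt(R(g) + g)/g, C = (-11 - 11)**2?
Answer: 1149056 + sqrt(479) ≈ 1.1491e+6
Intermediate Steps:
C = 484 (C = (-22)**2 = 484)
r(g) = -6 + sqrt(2)/sqrt(g) (r(g) = -6 + sqrt(g + g)/g = -6 + sqrt(2*g)/g = -6 + (sqrt(2)*sqrt(g))/g = -6 + sqrt(2)/sqrt(g))
d(Z) = -72 + 8*Z**2
y(o) = sqrt(484 + o) (y(o) = sqrt(o + 484) = sqrt(484 + o))
d(-379) + y(r(2)) = (-72 + 8*(-379)**2) + sqrt(484 + (-6 + sqrt(2)/sqrt(2))) = (-72 + 8*143641) + sqrt(484 + (-6 + sqrt(2)*(sqrt(2)/2))) = (-72 + 1149128) + sqrt(484 + (-6 + 1)) = 1149056 + sqrt(484 - 5) = 1149056 + sqrt(479)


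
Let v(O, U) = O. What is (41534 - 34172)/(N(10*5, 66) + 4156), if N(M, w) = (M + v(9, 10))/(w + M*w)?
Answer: 24780492/13989155 ≈ 1.7714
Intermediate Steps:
N(M, w) = (9 + M)/(w + M*w) (N(M, w) = (M + 9)/(w + M*w) = (9 + M)/(w + M*w))
(41534 - 34172)/(N(10*5, 66) + 4156) = (41534 - 34172)/((9 + 10*5)/(66*(1 + 10*5)) + 4156) = 7362/((9 + 50)/(66*(1 + 50)) + 4156) = 7362/((1/66)*59/51 + 4156) = 7362/((1/66)*(1/51)*59 + 4156) = 7362/(59/3366 + 4156) = 7362/(13989155/3366) = 7362*(3366/13989155) = 24780492/13989155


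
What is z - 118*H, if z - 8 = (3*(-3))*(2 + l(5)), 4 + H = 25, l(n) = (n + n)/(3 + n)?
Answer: -9997/4 ≈ -2499.3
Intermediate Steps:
l(n) = 2*n/(3 + n) (l(n) = (2*n)/(3 + n) = 2*n/(3 + n))
H = 21 (H = -4 + 25 = 21)
z = -85/4 (z = 8 + (3*(-3))*(2 + 2*5/(3 + 5)) = 8 - 9*(2 + 2*5/8) = 8 - 9*(2 + 2*5*(⅛)) = 8 - 9*(2 + 5/4) = 8 - 9*13/4 = 8 - 117/4 = -85/4 ≈ -21.250)
z - 118*H = -85/4 - 118*21 = -85/4 - 2478 = -9997/4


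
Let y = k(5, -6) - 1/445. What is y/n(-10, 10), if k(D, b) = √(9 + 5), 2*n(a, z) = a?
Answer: 1/2225 - √14/5 ≈ -0.74788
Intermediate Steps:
n(a, z) = a/2
k(D, b) = √14
y = -1/445 + √14 (y = √14 - 1/445 = -1/445 + √14 ≈ 3.7394)
y/n(-10, 10) = (-1/445 + √14)/(((½)*(-10))) = (-1/445 + √14)/(-5) = (-1/445 + √14)*(-⅕) = 1/2225 - √14/5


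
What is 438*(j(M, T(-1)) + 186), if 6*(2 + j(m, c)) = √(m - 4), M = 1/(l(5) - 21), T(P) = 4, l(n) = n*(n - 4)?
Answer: 80592 + 73*I*√65/4 ≈ 80592.0 + 147.14*I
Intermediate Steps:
l(n) = n*(-4 + n)
M = -1/16 (M = 1/(5*(-4 + 5) - 21) = 1/(5*1 - 21) = 1/(5 - 21) = 1/(-16) = -1/16 ≈ -0.062500)
j(m, c) = -2 + √(-4 + m)/6 (j(m, c) = -2 + √(m - 4)/6 = -2 + √(-4 + m)/6)
438*(j(M, T(-1)) + 186) = 438*((-2 + √(-4 - 1/16)/6) + 186) = 438*((-2 + √(-65/16)/6) + 186) = 438*((-2 + (I*√65/4)/6) + 186) = 438*((-2 + I*√65/24) + 186) = 438*(184 + I*√65/24) = 80592 + 73*I*√65/4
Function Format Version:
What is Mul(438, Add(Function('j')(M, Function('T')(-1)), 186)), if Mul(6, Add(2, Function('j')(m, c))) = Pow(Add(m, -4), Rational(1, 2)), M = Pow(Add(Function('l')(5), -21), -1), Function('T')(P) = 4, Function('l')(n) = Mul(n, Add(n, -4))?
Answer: Add(80592, Mul(Rational(73, 4), I, Pow(65, Rational(1, 2)))) ≈ Add(80592., Mul(147.14, I))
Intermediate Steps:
Function('l')(n) = Mul(n, Add(-4, n))
M = Rational(-1, 16) (M = Pow(Add(Mul(5, Add(-4, 5)), -21), -1) = Pow(Add(Mul(5, 1), -21), -1) = Pow(Add(5, -21), -1) = Pow(-16, -1) = Rational(-1, 16) ≈ -0.062500)
Function('j')(m, c) = Add(-2, Mul(Rational(1, 6), Pow(Add(-4, m), Rational(1, 2)))) (Function('j')(m, c) = Add(-2, Mul(Rational(1, 6), Pow(Add(m, -4), Rational(1, 2)))) = Add(-2, Mul(Rational(1, 6), Pow(Add(-4, m), Rational(1, 2)))))
Mul(438, Add(Function('j')(M, Function('T')(-1)), 186)) = Mul(438, Add(Add(-2, Mul(Rational(1, 6), Pow(Add(-4, Rational(-1, 16)), Rational(1, 2)))), 186)) = Mul(438, Add(Add(-2, Mul(Rational(1, 6), Pow(Rational(-65, 16), Rational(1, 2)))), 186)) = Mul(438, Add(Add(-2, Mul(Rational(1, 6), Mul(Rational(1, 4), I, Pow(65, Rational(1, 2))))), 186)) = Mul(438, Add(Add(-2, Mul(Rational(1, 24), I, Pow(65, Rational(1, 2)))), 186)) = Mul(438, Add(184, Mul(Rational(1, 24), I, Pow(65, Rational(1, 2))))) = Add(80592, Mul(Rational(73, 4), I, Pow(65, Rational(1, 2))))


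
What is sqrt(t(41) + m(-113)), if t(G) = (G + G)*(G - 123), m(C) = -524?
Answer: 4*I*sqrt(453) ≈ 85.135*I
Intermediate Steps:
t(G) = 2*G*(-123 + G) (t(G) = (2*G)*(-123 + G) = 2*G*(-123 + G))
sqrt(t(41) + m(-113)) = sqrt(2*41*(-123 + 41) - 524) = sqrt(2*41*(-82) - 524) = sqrt(-6724 - 524) = sqrt(-7248) = 4*I*sqrt(453)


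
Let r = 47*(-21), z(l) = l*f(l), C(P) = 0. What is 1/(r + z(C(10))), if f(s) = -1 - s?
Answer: -1/987 ≈ -0.0010132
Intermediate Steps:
z(l) = l*(-1 - l)
r = -987
1/(r + z(C(10))) = 1/(-987 - 1*0*(1 + 0)) = 1/(-987 - 1*0*1) = 1/(-987 + 0) = 1/(-987) = -1/987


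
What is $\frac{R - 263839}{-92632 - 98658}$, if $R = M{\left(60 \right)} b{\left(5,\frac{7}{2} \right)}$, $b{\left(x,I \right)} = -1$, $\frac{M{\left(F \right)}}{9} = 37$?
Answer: $\frac{132086}{95645} \approx 1.381$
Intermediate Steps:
$M{\left(F \right)} = 333$ ($M{\left(F \right)} = 9 \cdot 37 = 333$)
$R = -333$ ($R = 333 \left(-1\right) = -333$)
$\frac{R - 263839}{-92632 - 98658} = \frac{-333 - 263839}{-92632 - 98658} = - \frac{264172}{-191290} = \left(-264172\right) \left(- \frac{1}{191290}\right) = \frac{132086}{95645}$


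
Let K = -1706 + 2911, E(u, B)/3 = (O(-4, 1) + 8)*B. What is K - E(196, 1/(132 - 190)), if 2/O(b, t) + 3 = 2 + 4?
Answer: 34958/29 ≈ 1205.4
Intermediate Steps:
O(b, t) = ⅔ (O(b, t) = 2/(-3 + (2 + 4)) = 2/(-3 + 6) = 2/3 = 2*(⅓) = ⅔)
E(u, B) = 26*B (E(u, B) = 3*((⅔ + 8)*B) = 3*(26*B/3) = 26*B)
K = 1205
K - E(196, 1/(132 - 190)) = 1205 - 26/(132 - 190) = 1205 - 26/(-58) = 1205 - 26*(-1)/58 = 1205 - 1*(-13/29) = 1205 + 13/29 = 34958/29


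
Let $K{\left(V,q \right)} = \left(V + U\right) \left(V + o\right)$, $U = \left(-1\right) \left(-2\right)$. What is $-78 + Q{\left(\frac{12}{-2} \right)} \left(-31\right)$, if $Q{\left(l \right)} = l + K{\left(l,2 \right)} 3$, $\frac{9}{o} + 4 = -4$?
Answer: $- \frac{5085}{2} \approx -2542.5$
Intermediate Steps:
$U = 2$
$o = - \frac{9}{8}$ ($o = \frac{9}{-4 - 4} = \frac{9}{-8} = 9 \left(- \frac{1}{8}\right) = - \frac{9}{8} \approx -1.125$)
$K{\left(V,q \right)} = \left(2 + V\right) \left(- \frac{9}{8} + V\right)$ ($K{\left(V,q \right)} = \left(V + 2\right) \left(V - \frac{9}{8}\right) = \left(2 + V\right) \left(- \frac{9}{8} + V\right)$)
$Q{\left(l \right)} = - \frac{27}{4} + 3 l^{2} + \frac{29 l}{8}$ ($Q{\left(l \right)} = l + \left(- \frac{9}{4} + l^{2} + \frac{7 l}{8}\right) 3 = l + \left(- \frac{27}{4} + 3 l^{2} + \frac{21 l}{8}\right) = - \frac{27}{4} + 3 l^{2} + \frac{29 l}{8}$)
$-78 + Q{\left(\frac{12}{-2} \right)} \left(-31\right) = -78 + \left(- \frac{27}{4} + 3 \left(\frac{12}{-2}\right)^{2} + \frac{29 \frac{12}{-2}}{8}\right) \left(-31\right) = -78 + \left(- \frac{27}{4} + 3 \left(12 \left(- \frac{1}{2}\right)\right)^{2} + \frac{29 \cdot 12 \left(- \frac{1}{2}\right)}{8}\right) \left(-31\right) = -78 + \left(- \frac{27}{4} + 3 \left(-6\right)^{2} + \frac{29}{8} \left(-6\right)\right) \left(-31\right) = -78 + \left(- \frac{27}{4} + 3 \cdot 36 - \frac{87}{4}\right) \left(-31\right) = -78 + \left(- \frac{27}{4} + 108 - \frac{87}{4}\right) \left(-31\right) = -78 + \frac{159}{2} \left(-31\right) = -78 - \frac{4929}{2} = - \frac{5085}{2}$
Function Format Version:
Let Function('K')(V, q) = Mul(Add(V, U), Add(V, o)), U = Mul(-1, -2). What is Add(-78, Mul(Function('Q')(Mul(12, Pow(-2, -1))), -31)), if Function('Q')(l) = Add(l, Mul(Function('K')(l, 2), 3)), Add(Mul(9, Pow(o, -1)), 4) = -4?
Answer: Rational(-5085, 2) ≈ -2542.5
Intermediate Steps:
U = 2
o = Rational(-9, 8) (o = Mul(9, Pow(Add(-4, -4), -1)) = Mul(9, Pow(-8, -1)) = Mul(9, Rational(-1, 8)) = Rational(-9, 8) ≈ -1.1250)
Function('K')(V, q) = Mul(Add(2, V), Add(Rational(-9, 8), V)) (Function('K')(V, q) = Mul(Add(V, 2), Add(V, Rational(-9, 8))) = Mul(Add(2, V), Add(Rational(-9, 8), V)))
Function('Q')(l) = Add(Rational(-27, 4), Mul(3, Pow(l, 2)), Mul(Rational(29, 8), l)) (Function('Q')(l) = Add(l, Mul(Add(Rational(-9, 4), Pow(l, 2), Mul(Rational(7, 8), l)), 3)) = Add(l, Add(Rational(-27, 4), Mul(3, Pow(l, 2)), Mul(Rational(21, 8), l))) = Add(Rational(-27, 4), Mul(3, Pow(l, 2)), Mul(Rational(29, 8), l)))
Add(-78, Mul(Function('Q')(Mul(12, Pow(-2, -1))), -31)) = Add(-78, Mul(Add(Rational(-27, 4), Mul(3, Pow(Mul(12, Pow(-2, -1)), 2)), Mul(Rational(29, 8), Mul(12, Pow(-2, -1)))), -31)) = Add(-78, Mul(Add(Rational(-27, 4), Mul(3, Pow(Mul(12, Rational(-1, 2)), 2)), Mul(Rational(29, 8), Mul(12, Rational(-1, 2)))), -31)) = Add(-78, Mul(Add(Rational(-27, 4), Mul(3, Pow(-6, 2)), Mul(Rational(29, 8), -6)), -31)) = Add(-78, Mul(Add(Rational(-27, 4), Mul(3, 36), Rational(-87, 4)), -31)) = Add(-78, Mul(Add(Rational(-27, 4), 108, Rational(-87, 4)), -31)) = Add(-78, Mul(Rational(159, 2), -31)) = Add(-78, Rational(-4929, 2)) = Rational(-5085, 2)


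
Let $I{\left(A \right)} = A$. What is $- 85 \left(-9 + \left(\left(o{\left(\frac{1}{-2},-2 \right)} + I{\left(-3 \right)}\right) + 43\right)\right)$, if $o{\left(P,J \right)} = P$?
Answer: $- \frac{5185}{2} \approx -2592.5$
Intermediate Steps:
$- 85 \left(-9 + \left(\left(o{\left(\frac{1}{-2},-2 \right)} + I{\left(-3 \right)}\right) + 43\right)\right) = - 85 \left(-9 + \left(\left(\frac{1}{-2} - 3\right) + 43\right)\right) = - 85 \left(-9 + \left(\left(- \frac{1}{2} - 3\right) + 43\right)\right) = - 85 \left(-9 + \left(- \frac{7}{2} + 43\right)\right) = - 85 \left(-9 + \frac{79}{2}\right) = \left(-85\right) \frac{61}{2} = - \frac{5185}{2}$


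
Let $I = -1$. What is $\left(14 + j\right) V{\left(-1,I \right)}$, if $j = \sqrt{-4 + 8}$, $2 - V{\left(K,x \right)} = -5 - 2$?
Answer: $144$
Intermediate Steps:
$V{\left(K,x \right)} = 9$ ($V{\left(K,x \right)} = 2 - \left(-5 - 2\right) = 2 - -7 = 2 + 7 = 9$)
$j = 2$ ($j = \sqrt{4} = 2$)
$\left(14 + j\right) V{\left(-1,I \right)} = \left(14 + 2\right) 9 = 16 \cdot 9 = 144$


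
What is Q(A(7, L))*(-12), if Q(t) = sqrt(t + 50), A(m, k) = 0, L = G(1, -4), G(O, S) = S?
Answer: -60*sqrt(2) ≈ -84.853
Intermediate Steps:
L = -4
Q(t) = sqrt(50 + t)
Q(A(7, L))*(-12) = sqrt(50 + 0)*(-12) = sqrt(50)*(-12) = (5*sqrt(2))*(-12) = -60*sqrt(2)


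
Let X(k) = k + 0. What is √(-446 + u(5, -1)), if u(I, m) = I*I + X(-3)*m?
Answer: I*√418 ≈ 20.445*I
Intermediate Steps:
X(k) = k
u(I, m) = I² - 3*m (u(I, m) = I*I - 3*m = I² - 3*m)
√(-446 + u(5, -1)) = √(-446 + (5² - 3*(-1))) = √(-446 + (25 + 3)) = √(-446 + 28) = √(-418) = I*√418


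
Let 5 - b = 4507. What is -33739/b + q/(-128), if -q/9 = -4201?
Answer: -82948763/288128 ≈ -287.89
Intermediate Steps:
b = -4502 (b = 5 - 1*4507 = 5 - 4507 = -4502)
q = 37809 (q = -9*(-4201) = 37809)
-33739/b + q/(-128) = -33739/(-4502) + 37809/(-128) = -33739*(-1/4502) + 37809*(-1/128) = 33739/4502 - 37809/128 = -82948763/288128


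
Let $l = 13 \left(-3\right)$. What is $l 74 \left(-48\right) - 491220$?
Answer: $-352692$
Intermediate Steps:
$l = -39$
$l 74 \left(-48\right) - 491220 = \left(-39\right) 74 \left(-48\right) - 491220 = \left(-2886\right) \left(-48\right) - 491220 = 138528 - 491220 = -352692$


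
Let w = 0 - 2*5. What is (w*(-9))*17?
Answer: 1530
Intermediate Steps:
w = -10 (w = 0 - 10 = -10)
(w*(-9))*17 = -10*(-9)*17 = 90*17 = 1530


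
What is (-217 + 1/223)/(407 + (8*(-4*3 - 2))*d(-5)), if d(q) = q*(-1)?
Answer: 16130/11373 ≈ 1.4183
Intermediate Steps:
d(q) = -q
(-217 + 1/223)/(407 + (8*(-4*3 - 2))*d(-5)) = (-217 + 1/223)/(407 + (8*(-4*3 - 2))*(-1*(-5))) = (-217 + 1/223)/(407 + (8*(-12 - 2))*5) = -48390/(223*(407 + (8*(-14))*5)) = -48390/(223*(407 - 112*5)) = -48390/(223*(407 - 560)) = -48390/223/(-153) = -48390/223*(-1/153) = 16130/11373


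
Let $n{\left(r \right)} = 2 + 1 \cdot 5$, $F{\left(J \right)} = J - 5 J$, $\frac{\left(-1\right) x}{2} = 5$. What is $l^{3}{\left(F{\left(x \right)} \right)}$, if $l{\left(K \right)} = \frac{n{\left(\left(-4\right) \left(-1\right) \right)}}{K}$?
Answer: $\frac{343}{64000} \approx 0.0053594$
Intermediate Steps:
$x = -10$ ($x = \left(-2\right) 5 = -10$)
$F{\left(J \right)} = - 4 J$
$n{\left(r \right)} = 7$ ($n{\left(r \right)} = 2 + 5 = 7$)
$l{\left(K \right)} = \frac{7}{K}$
$l^{3}{\left(F{\left(x \right)} \right)} = \left(\frac{7}{\left(-4\right) \left(-10\right)}\right)^{3} = \left(\frac{7}{40}\right)^{3} = \frac{343}{64000}$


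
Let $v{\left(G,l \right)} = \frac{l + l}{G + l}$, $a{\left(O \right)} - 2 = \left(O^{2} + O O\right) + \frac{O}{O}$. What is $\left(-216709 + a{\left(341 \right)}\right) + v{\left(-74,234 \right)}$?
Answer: $\frac{634357}{40} \approx 15859.0$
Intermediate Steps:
$a{\left(O \right)} = 3 + 2 O^{2}$ ($a{\left(O \right)} = 2 + \left(\left(O^{2} + O O\right) + \frac{O}{O}\right) = 2 + \left(\left(O^{2} + O^{2}\right) + 1\right) = 2 + \left(2 O^{2} + 1\right) = 2 + \left(1 + 2 O^{2}\right) = 3 + 2 O^{2}$)
$v{\left(G,l \right)} = \frac{2 l}{G + l}$
$\left(-216709 + a{\left(341 \right)}\right) + v{\left(-74,234 \right)} = \left(-216709 + \left(3 + 2 \cdot 341^{2}\right)\right) + 2 \cdot 234 \frac{1}{-74 + 234} = \left(-216709 + \left(3 + 2 \cdot 116281\right)\right) + 2 \cdot 234 \cdot \frac{1}{160} = \left(-216709 + \left(3 + 232562\right)\right) + 2 \cdot 234 \cdot \frac{1}{160} = \left(-216709 + 232565\right) + \frac{117}{40} = 15856 + \frac{117}{40} = \frac{634357}{40}$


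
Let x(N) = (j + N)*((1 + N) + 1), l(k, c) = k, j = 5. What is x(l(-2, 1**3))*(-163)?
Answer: 0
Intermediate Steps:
x(N) = (2 + N)*(5 + N) (x(N) = (5 + N)*((1 + N) + 1) = (5 + N)*(2 + N) = (2 + N)*(5 + N))
x(l(-2, 1**3))*(-163) = (10 + (-2)**2 + 7*(-2))*(-163) = (10 + 4 - 14)*(-163) = 0*(-163) = 0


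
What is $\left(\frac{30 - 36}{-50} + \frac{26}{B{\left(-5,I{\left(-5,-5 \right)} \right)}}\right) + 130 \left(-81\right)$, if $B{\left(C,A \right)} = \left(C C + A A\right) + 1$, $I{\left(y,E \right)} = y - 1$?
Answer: $- \frac{8160332}{775} \approx -10529.0$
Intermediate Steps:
$I{\left(y,E \right)} = -1 + y$
$B{\left(C,A \right)} = 1 + A^{2} + C^{2}$ ($B{\left(C,A \right)} = \left(C^{2} + A^{2}\right) + 1 = \left(A^{2} + C^{2}\right) + 1 = 1 + A^{2} + C^{2}$)
$\left(\frac{30 - 36}{-50} + \frac{26}{B{\left(-5,I{\left(-5,-5 \right)} \right)}}\right) + 130 \left(-81\right) = \left(\frac{30 - 36}{-50} + \frac{26}{1 + \left(-1 - 5\right)^{2} + \left(-5\right)^{2}}\right) + 130 \left(-81\right) = \left(\left(-6\right) \left(- \frac{1}{50}\right) + \frac{26}{1 + \left(-6\right)^{2} + 25}\right) - 10530 = \left(\frac{3}{25} + \frac{26}{1 + 36 + 25}\right) - 10530 = \left(\frac{3}{25} + \frac{26}{62}\right) - 10530 = \left(\frac{3}{25} + 26 \cdot \frac{1}{62}\right) - 10530 = \left(\frac{3}{25} + \frac{13}{31}\right) - 10530 = \frac{418}{775} - 10530 = - \frac{8160332}{775}$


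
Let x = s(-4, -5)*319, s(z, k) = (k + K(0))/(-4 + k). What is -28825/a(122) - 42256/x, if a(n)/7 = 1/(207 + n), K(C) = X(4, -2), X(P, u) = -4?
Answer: -432215481/319 ≈ -1.3549e+6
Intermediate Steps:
K(C) = -4
s(z, k) = 1 (s(z, k) = (k - 4)/(-4 + k) = (-4 + k)/(-4 + k) = 1)
a(n) = 7/(207 + n)
x = 319 (x = 1*319 = 319)
-28825/a(122) - 42256/x = -28825/(7/(207 + 122)) - 42256/319 = -28825/(7/329) - 42256*1/319 = -28825/(7*(1/329)) - 42256/319 = -28825/1/47 - 42256/319 = -28825*47 - 42256/319 = -1354775 - 42256/319 = -432215481/319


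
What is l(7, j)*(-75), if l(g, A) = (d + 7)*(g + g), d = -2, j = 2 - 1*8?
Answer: -5250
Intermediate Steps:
j = -6 (j = 2 - 8 = -6)
l(g, A) = 10*g (l(g, A) = (-2 + 7)*(g + g) = 5*(2*g) = 10*g)
l(7, j)*(-75) = (10*7)*(-75) = 70*(-75) = -5250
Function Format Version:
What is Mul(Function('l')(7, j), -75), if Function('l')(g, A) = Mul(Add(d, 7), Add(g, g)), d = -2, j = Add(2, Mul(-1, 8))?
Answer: -5250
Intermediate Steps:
j = -6 (j = Add(2, -8) = -6)
Function('l')(g, A) = Mul(10, g) (Function('l')(g, A) = Mul(Add(-2, 7), Add(g, g)) = Mul(5, Mul(2, g)) = Mul(10, g))
Mul(Function('l')(7, j), -75) = Mul(Mul(10, 7), -75) = Mul(70, -75) = -5250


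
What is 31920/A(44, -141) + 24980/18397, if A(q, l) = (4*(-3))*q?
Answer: -11959225/202367 ≈ -59.097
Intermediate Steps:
A(q, l) = -12*q
31920/A(44, -141) + 24980/18397 = 31920/((-12*44)) + 24980/18397 = 31920/(-528) + 24980*(1/18397) = 31920*(-1/528) + 24980/18397 = -665/11 + 24980/18397 = -11959225/202367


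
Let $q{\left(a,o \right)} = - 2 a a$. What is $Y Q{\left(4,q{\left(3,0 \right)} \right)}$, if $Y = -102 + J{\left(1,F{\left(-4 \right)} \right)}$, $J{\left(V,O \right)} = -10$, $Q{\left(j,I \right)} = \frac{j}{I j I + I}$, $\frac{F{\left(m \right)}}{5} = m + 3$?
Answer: $- \frac{224}{639} \approx -0.35055$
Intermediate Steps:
$q{\left(a,o \right)} = - 2 a^{2}$
$F{\left(m \right)} = 15 + 5 m$ ($F{\left(m \right)} = 5 \left(m + 3\right) = 5 \left(3 + m\right) = 15 + 5 m$)
$Q{\left(j,I \right)} = \frac{j}{I + j I^{2}}$ ($Q{\left(j,I \right)} = \frac{j}{j I^{2} + I} = \frac{j}{I + j I^{2}}$)
$Y = -112$ ($Y = -102 - 10 = -112$)
$Y Q{\left(4,q{\left(3,0 \right)} \right)} = - 112 \frac{4}{- 2 \cdot 3^{2} \left(1 + - 2 \cdot 3^{2} \cdot 4\right)} = - 112 \frac{4}{\left(-2\right) 9 \left(1 + \left(-2\right) 9 \cdot 4\right)} = - 112 \frac{4}{\left(-18\right) \left(1 - 72\right)} = - 112 \cdot 4 \left(- \frac{1}{18}\right) \frac{1}{1 - 72} = - 112 \cdot 4 \left(- \frac{1}{18}\right) \frac{1}{-71} = - 112 \cdot 4 \left(- \frac{1}{18}\right) \left(- \frac{1}{71}\right) = \left(-112\right) \frac{2}{639} = - \frac{224}{639}$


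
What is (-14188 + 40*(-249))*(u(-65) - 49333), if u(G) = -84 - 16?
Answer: 1193708084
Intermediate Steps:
u(G) = -100
(-14188 + 40*(-249))*(u(-65) - 49333) = (-14188 + 40*(-249))*(-100 - 49333) = (-14188 - 9960)*(-49433) = -24148*(-49433) = 1193708084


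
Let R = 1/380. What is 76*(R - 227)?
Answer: -86259/5 ≈ -17252.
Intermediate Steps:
R = 1/380 ≈ 0.0026316
76*(R - 227) = 76*(1/380 - 227) = 76*(-86259/380) = -86259/5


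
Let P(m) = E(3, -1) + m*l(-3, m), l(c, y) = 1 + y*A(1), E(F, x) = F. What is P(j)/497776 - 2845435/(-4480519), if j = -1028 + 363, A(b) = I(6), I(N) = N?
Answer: 831363014852/139393426609 ≈ 5.9641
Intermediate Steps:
A(b) = 6
j = -665
l(c, y) = 1 + 6*y (l(c, y) = 1 + y*6 = 1 + 6*y)
P(m) = 3 + m*(1 + 6*m)
P(j)/497776 - 2845435/(-4480519) = (3 - 665*(1 + 6*(-665)))/497776 - 2845435/(-4480519) = (3 - 665*(1 - 3990))*(1/497776) - 2845435*(-1/4480519) = (3 - 665*(-3989))*(1/497776) + 2845435/4480519 = (3 + 2652685)*(1/497776) + 2845435/4480519 = 2652688*(1/497776) + 2845435/4480519 = 165793/31111 + 2845435/4480519 = 831363014852/139393426609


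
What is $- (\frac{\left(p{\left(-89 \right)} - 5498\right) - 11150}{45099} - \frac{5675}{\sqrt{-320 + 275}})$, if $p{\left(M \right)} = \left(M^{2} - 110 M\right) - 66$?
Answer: $- \frac{997}{45099} - \frac{1135 i \sqrt{5}}{3} \approx -0.022107 - 845.98 i$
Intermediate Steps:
$p{\left(M \right)} = -66 + M^{2} - 110 M$
$- (\frac{\left(p{\left(-89 \right)} - 5498\right) - 11150}{45099} - \frac{5675}{\sqrt{-320 + 275}}) = - (\frac{\left(\left(-66 + \left(-89\right)^{2} - -9790\right) - 5498\right) - 11150}{45099} - \frac{5675}{\sqrt{-320 + 275}}) = - (\left(\left(\left(-66 + 7921 + 9790\right) - 5498\right) - 11150\right) \frac{1}{45099} - \frac{5675}{\sqrt{-45}}) = - (\left(\left(17645 - 5498\right) - 11150\right) \frac{1}{45099} - \frac{5675}{3 i \sqrt{5}}) = - (\left(12147 - 11150\right) \frac{1}{45099} - 5675 \left(- \frac{i \sqrt{5}}{15}\right)) = - (997 \cdot \frac{1}{45099} + \frac{1135 i \sqrt{5}}{3}) = - (\frac{997}{45099} + \frac{1135 i \sqrt{5}}{3}) = - \frac{997}{45099} - \frac{1135 i \sqrt{5}}{3}$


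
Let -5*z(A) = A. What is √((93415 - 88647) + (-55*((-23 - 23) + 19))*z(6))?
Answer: √2986 ≈ 54.644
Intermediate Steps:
z(A) = -A/5
√((93415 - 88647) + (-55*((-23 - 23) + 19))*z(6)) = √((93415 - 88647) + (-55*((-23 - 23) + 19))*(-⅕*6)) = √(4768 - 55*(-46 + 19)*(-6/5)) = √(4768 - 55*(-27)*(-6/5)) = √(4768 + 1485*(-6/5)) = √(4768 - 1782) = √2986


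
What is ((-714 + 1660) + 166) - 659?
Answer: 453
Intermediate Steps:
((-714 + 1660) + 166) - 659 = (946 + 166) - 659 = 1112 - 659 = 453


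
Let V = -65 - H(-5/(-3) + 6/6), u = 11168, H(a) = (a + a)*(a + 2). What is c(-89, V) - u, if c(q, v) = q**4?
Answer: 62731073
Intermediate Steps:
H(a) = 2*a*(2 + a) (H(a) = (2*a)*(2 + a) = 2*a*(2 + a))
V = -809/9 (V = -65 - 2*(-5/(-3) + 6/6)*(2 + (-5/(-3) + 6/6)) = -65 - 2*(-5*(-1/3) + 6*(1/6))*(2 + (-5*(-1/3) + 6*(1/6))) = -65 - 2*(5/3 + 1)*(2 + (5/3 + 1)) = -65 - 2*8*(2 + 8/3)/3 = -65 - 2*8*14/(3*3) = -65 - 1*224/9 = -65 - 224/9 = -809/9 ≈ -89.889)
c(-89, V) - u = (-89)**4 - 1*11168 = 62742241 - 11168 = 62731073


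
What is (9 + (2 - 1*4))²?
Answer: 49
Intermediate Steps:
(9 + (2 - 1*4))² = (9 + (2 - 4))² = (9 - 2)² = 7² = 49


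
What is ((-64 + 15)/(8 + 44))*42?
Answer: -1029/26 ≈ -39.577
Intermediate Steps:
((-64 + 15)/(8 + 44))*42 = -49/52*42 = -1029/26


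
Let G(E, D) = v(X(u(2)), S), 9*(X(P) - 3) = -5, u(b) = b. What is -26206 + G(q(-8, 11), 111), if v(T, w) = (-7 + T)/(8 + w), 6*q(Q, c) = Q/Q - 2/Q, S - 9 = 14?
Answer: -7311515/279 ≈ -26206.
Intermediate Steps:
X(P) = 22/9 (X(P) = 3 + (⅑)*(-5) = 3 - 5/9 = 22/9)
S = 23 (S = 9 + 14 = 23)
q(Q, c) = ⅙ - 1/(3*Q) (q(Q, c) = (Q/Q - 2/Q)/6 = (1 - 2/Q)/6 = ⅙ - 1/(3*Q))
v(T, w) = (-7 + T)/(8 + w)
G(E, D) = -41/279 (G(E, D) = (-7 + 22/9)/(8 + 23) = -41/9/31 = (1/31)*(-41/9) = -41/279)
-26206 + G(q(-8, 11), 111) = -26206 - 41/279 = -7311515/279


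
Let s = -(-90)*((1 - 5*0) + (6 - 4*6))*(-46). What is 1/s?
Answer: 1/70380 ≈ 1.4209e-5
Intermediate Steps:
s = 70380 (s = -(-90)*((1 + 0) + (6 - 24))*(-46) = -(-90)*(1 - 18)*(-46) = -(-90)*(-17)*(-46) = -45*34*(-46) = -1530*(-46) = 70380)
1/s = 1/70380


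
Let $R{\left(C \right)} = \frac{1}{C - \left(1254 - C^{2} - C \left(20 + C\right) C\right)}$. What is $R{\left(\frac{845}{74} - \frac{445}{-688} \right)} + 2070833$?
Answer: $\frac{122012974597737836682489}{58919755760721481} \approx 2.0708 \cdot 10^{6}$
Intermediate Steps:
$R{\left(C \right)} = \frac{1}{-1254 + C + C^{2} + C^{2} \left(20 + C\right)}$ ($R{\left(C \right)} = \frac{1}{C - \left(1254 - C^{2} - C^{2} \left(20 + C\right)\right)} = \frac{1}{C + \left(-1254 + C^{2} + C^{2} \left(20 + C\right)\right)} = \frac{1}{-1254 + C + C^{2} + C^{2} \left(20 + C\right)}$)
$R{\left(\frac{845}{74} - \frac{445}{-688} \right)} + 2070833 = \frac{1}{-1254 + \left(\frac{845}{74} - \frac{445}{-688}\right) + \left(\frac{845}{74} - \frac{445}{-688}\right)^{3} + 21 \left(\frac{845}{74} - \frac{445}{-688}\right)^{2}} + 2070833 = \frac{1}{-1254 + \left(845 \cdot \frac{1}{74} - - \frac{445}{688}\right) + \left(845 \cdot \frac{1}{74} - - \frac{445}{688}\right)^{3} + 21 \left(845 \cdot \frac{1}{74} - - \frac{445}{688}\right)^{2}} + 2070833 = \frac{1}{-1254 + \left(\frac{845}{74} + \frac{445}{688}\right) + \left(\frac{845}{74} + \frac{445}{688}\right)^{3} + 21 \left(\frac{845}{74} + \frac{445}{688}\right)^{2}} + 2070833 = \frac{1}{-1254 + \frac{307145}{25456} + \left(\frac{307145}{25456}\right)^{3} + 21 \left(\frac{307145}{25456}\right)^{2}} + 2070833 = \frac{1}{-1254 + \frac{307145}{25456} + \frac{28975460682073625}{16495690018816} + 21 \cdot \frac{94338051025}{648007936}} + 2070833 = \frac{1}{-1254 + \frac{307145}{25456} + \frac{28975460682073625}{16495690018816} + \frac{1981099071525}{648007936}} + 2070833 = \frac{1}{\frac{58919755760721481}{16495690018816}} + 2070833 = \frac{16495690018816}{58919755760721481} + 2070833 = \frac{122012974597737836682489}{58919755760721481}$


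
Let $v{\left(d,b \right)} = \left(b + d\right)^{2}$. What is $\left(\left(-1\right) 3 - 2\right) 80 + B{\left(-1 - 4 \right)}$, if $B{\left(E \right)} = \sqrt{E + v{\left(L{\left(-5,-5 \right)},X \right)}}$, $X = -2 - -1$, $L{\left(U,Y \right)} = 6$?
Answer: $-400 + 2 \sqrt{5} \approx -395.53$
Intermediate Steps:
$X = -1$ ($X = -2 + 1 = -1$)
$B{\left(E \right)} = \sqrt{25 + E}$ ($B{\left(E \right)} = \sqrt{E + \left(-1 + 6\right)^{2}} = \sqrt{E + 5^{2}} = \sqrt{E + 25} = \sqrt{25 + E}$)
$\left(\left(-1\right) 3 - 2\right) 80 + B{\left(-1 - 4 \right)} = \left(\left(-1\right) 3 - 2\right) 80 + \sqrt{25 - 5} = \left(-3 - 2\right) 80 + \sqrt{25 - 5} = \left(-5\right) 80 + \sqrt{25 - 5} = -400 + \sqrt{20} = -400 + 2 \sqrt{5}$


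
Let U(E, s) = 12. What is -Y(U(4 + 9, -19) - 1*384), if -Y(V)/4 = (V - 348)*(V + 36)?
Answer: 967680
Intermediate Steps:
Y(V) = -4*(-348 + V)*(36 + V) (Y(V) = -4*(V - 348)*(V + 36) = -4*(-348 + V)*(36 + V))
-Y(U(4 + 9, -19) - 1*384) = -(50112 - 4*(12 - 1*384)² + 1248*(12 - 1*384)) = -(50112 - 4*(12 - 384)² + 1248*(12 - 384)) = -(50112 - 4*(-372)² + 1248*(-372)) = -(50112 - 4*138384 - 464256) = -(50112 - 553536 - 464256) = -1*(-967680) = 967680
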